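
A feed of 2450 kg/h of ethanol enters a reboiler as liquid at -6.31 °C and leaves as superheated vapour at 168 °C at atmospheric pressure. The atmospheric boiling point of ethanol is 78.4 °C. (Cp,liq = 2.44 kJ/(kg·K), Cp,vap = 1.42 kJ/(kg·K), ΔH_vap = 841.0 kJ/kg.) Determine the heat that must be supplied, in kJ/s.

Q = 800 kJ/s

liquid -6.31→78.4 °C: 206.69 kJ/kg
vaporisation at 78.4 °C: 841 kJ/kg
vapour 78.4→168 °C: 127.23 kJ/kg
Δh = 206.69 + 841 + 127.23 = 1174.9 kJ/kg
Q = ṁ·Δh = 2450 kg/h × 1174.9 kJ/kg = 2.8786e+06 kJ/h
|Q| = 799.6 kW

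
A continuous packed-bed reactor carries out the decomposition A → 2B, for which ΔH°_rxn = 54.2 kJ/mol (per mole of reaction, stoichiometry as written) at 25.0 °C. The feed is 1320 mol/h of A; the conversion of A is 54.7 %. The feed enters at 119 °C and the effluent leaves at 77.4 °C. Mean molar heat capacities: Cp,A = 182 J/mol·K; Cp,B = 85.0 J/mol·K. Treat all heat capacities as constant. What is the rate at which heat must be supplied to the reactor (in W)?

Extent of reaction ξ = 0.547 × 1320 = 722.04 mol/h
Reaction term: ξ·ΔH°_rxn = 722.04 × 54.2 = 39135 kJ/h
Sensible, feed 119→25 °C: -22583 kJ/h
Outlet flows (mol/h): A 597.96, B 1444.1
Sensible, products 25→77.4 °C: 12135 kJ/h
Q = ΔH = 28687 kJ/h = 7.9685 kW
Heat supplied = 7968.5 W

Q_in = 7970 W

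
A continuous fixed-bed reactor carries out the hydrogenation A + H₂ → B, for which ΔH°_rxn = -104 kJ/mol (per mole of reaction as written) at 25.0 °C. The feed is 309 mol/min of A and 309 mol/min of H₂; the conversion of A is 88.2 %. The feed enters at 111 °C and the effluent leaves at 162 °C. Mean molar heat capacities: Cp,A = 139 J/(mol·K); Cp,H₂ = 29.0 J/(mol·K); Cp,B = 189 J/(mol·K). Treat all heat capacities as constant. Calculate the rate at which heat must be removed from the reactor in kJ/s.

Extent of reaction ξ = 0.882 × 309 = 272.54 mol/min
Reaction term: ξ·ΔH°_rxn = 272.54 × -104 = -28344 kJ/min
Sensible, feed 111→25 °C: -4464.4 kJ/min
Outlet flows (mol/min): A 36.462, H₂ 36.462, B 272.54
Sensible, products 25→162 °C: 7896 kJ/min
Q = ΔH = -24912 kJ/min = -415.21 kW
Heat removed = 415.21 kJ/s

Q_out = 415 kJ/s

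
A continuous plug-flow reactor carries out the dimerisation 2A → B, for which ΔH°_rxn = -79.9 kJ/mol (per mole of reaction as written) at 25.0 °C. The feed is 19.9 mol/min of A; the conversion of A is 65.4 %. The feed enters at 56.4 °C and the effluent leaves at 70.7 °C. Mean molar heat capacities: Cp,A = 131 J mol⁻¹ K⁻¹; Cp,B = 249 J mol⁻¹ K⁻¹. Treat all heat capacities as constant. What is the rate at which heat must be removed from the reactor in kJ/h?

Extent of reaction ξ = 0.654 × 19.9 / 2 = 6.5073 mol/min
Reaction term: ξ·ΔH°_rxn = 6.5073 × -79.9 = -519.93 kJ/min
Sensible, feed 56.4→25 °C: -81.857 kJ/min
Outlet flows (mol/min): A 6.8854, B 6.5073
Sensible, products 25→70.7 °C: 115.27 kJ/min
Q = ΔH = -486.52 kJ/min = -8.1087 kW
Heat removed = 29191 kJ/h

Q_out = 29200 kJ/h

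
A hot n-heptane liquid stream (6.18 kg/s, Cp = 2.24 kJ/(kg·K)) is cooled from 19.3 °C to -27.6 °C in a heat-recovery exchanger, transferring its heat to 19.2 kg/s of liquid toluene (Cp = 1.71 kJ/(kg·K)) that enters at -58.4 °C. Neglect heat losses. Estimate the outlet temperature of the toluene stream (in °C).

T_c,out = -38.6 °C

Heat released by hot stream: Q = 6.18 × 2.24 × (19.3 − -27.6) = 649.25 kJ/s
Energy balance on cold side (adiabatic exchanger): Q = ṁ_c·Cp_c·(T_c,out − T_c,in)
T_c,out = -58.4 + 649.25/(19.2 × 1.71) = -38.625 °C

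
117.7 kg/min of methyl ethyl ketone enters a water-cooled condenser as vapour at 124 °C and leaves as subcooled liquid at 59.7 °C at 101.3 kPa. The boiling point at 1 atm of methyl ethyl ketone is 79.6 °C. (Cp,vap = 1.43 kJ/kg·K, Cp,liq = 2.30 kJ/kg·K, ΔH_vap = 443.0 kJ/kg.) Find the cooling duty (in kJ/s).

vapour 124→79.6 °C: -63.492 kJ/kg
condensation at 79.6 °C: -443 kJ/kg
liquid 79.6→59.7 °C: -45.77 kJ/kg
Δh = -63.492 + -443 + -45.77 = -552.26 kJ/kg
Q = ṁ·Δh = 117.7 kg/min × -552.26 kJ/kg = -65001 kJ/min
|Q| = 1083.4 kW

Q_c = 1080 kJ/s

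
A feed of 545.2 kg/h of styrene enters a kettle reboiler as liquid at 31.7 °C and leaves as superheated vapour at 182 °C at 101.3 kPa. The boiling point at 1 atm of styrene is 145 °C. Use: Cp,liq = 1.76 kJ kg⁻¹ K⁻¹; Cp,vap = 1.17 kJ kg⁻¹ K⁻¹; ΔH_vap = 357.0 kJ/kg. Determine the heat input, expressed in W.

Q = 90800 W

liquid 31.7→145 °C: 199.41 kJ/kg
vaporisation at 145 °C: 357 kJ/kg
vapour 145→182 °C: 43.29 kJ/kg
Δh = 199.41 + 357 + 43.29 = 599.7 kJ/kg
Q = ṁ·Δh = 545.2 kg/h × 599.7 kJ/kg = 326960 kJ/h
|Q| = 90.821 kW = 90821 W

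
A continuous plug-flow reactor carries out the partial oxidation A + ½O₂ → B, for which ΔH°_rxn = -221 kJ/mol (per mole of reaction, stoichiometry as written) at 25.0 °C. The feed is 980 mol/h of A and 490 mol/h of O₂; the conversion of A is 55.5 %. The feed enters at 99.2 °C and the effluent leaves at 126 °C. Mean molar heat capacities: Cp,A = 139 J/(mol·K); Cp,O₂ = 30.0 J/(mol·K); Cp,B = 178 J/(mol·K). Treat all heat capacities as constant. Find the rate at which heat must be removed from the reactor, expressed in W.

Extent of reaction ξ = 0.555 × 980 = 543.9 mol/h
Reaction term: ξ·ΔH°_rxn = 543.9 × -221 = -120200 kJ/h
Sensible, feed 99.2→25 °C: -11198 kJ/h
Outlet flows (mol/h): A 436.1, O₂ 218.05, B 543.9
Sensible, products 25→126 °C: 16561 kJ/h
Q = ΔH = -114840 kJ/h = -31.9 kW
Heat removed = 31900 W

Q_out = 31900 W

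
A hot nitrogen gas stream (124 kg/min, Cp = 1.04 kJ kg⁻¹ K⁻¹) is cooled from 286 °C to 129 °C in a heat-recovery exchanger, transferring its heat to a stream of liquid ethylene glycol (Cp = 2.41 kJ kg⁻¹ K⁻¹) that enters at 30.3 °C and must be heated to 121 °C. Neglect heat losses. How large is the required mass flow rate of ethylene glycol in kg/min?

ṁ_c = 92.6 kg/min

Heat released by hot stream: Q = 124 × 1.04 × (286 − 129) = 20247 kJ/min
Energy balance on cold side (adiabatic exchanger): Q = ṁ_c·Cp_c·(T_c,out − T_c,in)
ṁ_c = 20247 / [2.41 × (121 − 30.3)] = 92.625 kg/min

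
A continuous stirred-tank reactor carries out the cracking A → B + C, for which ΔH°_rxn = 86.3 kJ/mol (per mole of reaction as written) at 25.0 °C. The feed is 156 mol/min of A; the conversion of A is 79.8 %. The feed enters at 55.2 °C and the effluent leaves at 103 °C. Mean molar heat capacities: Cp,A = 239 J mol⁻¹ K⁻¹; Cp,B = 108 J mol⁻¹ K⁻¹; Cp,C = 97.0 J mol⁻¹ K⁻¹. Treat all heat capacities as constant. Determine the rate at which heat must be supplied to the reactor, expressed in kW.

Q_in = 203 kW

Extent of reaction ξ = 0.798 × 156 = 124.49 mol/min
Reaction term: ξ·ΔH°_rxn = 124.49 × 86.3 = 10743 kJ/min
Sensible, feed 55.2→25 °C: -1126 kJ/min
Outlet flows (mol/min): A 31.512, B 124.49, C 124.49
Sensible, products 25→103 °C: 2578 kJ/min
Q = ΔH = 12195 kJ/min = 203.26 kW
Heat supplied = 203.26 kW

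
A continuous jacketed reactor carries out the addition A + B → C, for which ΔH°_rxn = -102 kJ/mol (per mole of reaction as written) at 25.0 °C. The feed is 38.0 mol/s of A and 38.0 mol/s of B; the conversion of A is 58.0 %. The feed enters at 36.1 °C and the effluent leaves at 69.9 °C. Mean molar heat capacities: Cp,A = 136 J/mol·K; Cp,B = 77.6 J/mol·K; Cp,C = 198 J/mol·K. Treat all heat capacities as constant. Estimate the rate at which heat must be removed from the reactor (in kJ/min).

Q_out = 119000 kJ/min

Extent of reaction ξ = 0.580 × 38.0 = 22.04 mol/s
Reaction term: ξ·ΔH°_rxn = 22.04 × -102 = -2248.1 kJ/s
Sensible, feed 36.1→25 °C: -90.096 kJ/s
Outlet flows (mol/s): A 15.96, B 15.96, C 22.04
Sensible, products 25→69.9 °C: 349.01 kJ/s
Q = ΔH = -1989.2 kJ/s = -1989.2 kW
Heat removed = 119350 kJ/min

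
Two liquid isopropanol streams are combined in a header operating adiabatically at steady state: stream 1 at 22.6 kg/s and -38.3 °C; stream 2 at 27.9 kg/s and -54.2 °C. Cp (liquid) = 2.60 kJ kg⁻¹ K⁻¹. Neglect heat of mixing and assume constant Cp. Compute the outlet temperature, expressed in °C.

T_out = -47.1 °C

Energy balance with Q = 0: Σ ṁᵢCp,ᵢ(T_out − Tᵢ) = 0
T_out = Σ ṁᵢCp,ᵢTᵢ / Σ ṁᵢCp,ᵢ
      = -6182.2 / 131.3 = -47.084 °C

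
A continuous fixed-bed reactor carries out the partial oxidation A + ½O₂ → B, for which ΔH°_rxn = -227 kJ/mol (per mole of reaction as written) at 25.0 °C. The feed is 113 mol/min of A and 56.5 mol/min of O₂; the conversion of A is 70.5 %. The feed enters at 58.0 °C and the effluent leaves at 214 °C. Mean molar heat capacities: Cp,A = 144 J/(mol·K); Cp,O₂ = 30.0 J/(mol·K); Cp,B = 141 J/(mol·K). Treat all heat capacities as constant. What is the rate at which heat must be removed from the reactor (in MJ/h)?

Q_out = 933 MJ/h

Extent of reaction ξ = 0.705 × 113 = 79.665 mol/min
Reaction term: ξ·ΔH°_rxn = 79.665 × -227 = -18084 kJ/min
Sensible, feed 58.0→25 °C: -592.91 kJ/min
Outlet flows (mol/min): A 33.335, O₂ 16.668, B 79.665
Sensible, products 25→214 °C: 3124.7 kJ/min
Q = ΔH = -15552 kJ/min = -259.2 kW
Heat removed = 933.13 MJ/h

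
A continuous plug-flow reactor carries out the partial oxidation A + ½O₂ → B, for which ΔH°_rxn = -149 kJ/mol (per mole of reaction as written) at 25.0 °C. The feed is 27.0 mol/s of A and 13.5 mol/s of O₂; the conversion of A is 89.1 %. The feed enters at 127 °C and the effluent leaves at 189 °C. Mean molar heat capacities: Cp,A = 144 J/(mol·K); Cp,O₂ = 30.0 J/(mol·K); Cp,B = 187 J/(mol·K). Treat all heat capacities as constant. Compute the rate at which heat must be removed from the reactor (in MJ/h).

Q_out = 11500 MJ/h

Extent of reaction ξ = 0.891 × 27.0 = 24.057 mol/s
Reaction term: ξ·ΔH°_rxn = 24.057 × -149 = -3584.5 kJ/s
Sensible, feed 127→25 °C: -437.89 kJ/s
Outlet flows (mol/s): A 2.943, O₂ 1.4715, B 24.057
Sensible, products 25→189 °C: 814.52 kJ/s
Q = ΔH = -3207.9 kJ/s = -3207.9 kW
Heat removed = 11548 MJ/h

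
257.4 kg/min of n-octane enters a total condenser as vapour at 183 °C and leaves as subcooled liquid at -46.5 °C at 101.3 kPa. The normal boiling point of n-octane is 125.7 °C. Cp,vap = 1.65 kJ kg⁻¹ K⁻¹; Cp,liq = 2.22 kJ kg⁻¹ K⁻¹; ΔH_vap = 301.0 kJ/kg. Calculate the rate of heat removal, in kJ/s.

vapour 183→125.7 °C: -94.545 kJ/kg
condensation at 125.7 °C: -301 kJ/kg
liquid 125.7→-46.5 °C: -382.28 kJ/kg
Δh = -94.545 + -301 + -382.28 = -777.83 kJ/kg
Q = ṁ·Δh = 257.4 kg/min × -777.83 kJ/kg = -200210 kJ/min
|Q| = 3336.9 kW

Q_c = 3340 kJ/s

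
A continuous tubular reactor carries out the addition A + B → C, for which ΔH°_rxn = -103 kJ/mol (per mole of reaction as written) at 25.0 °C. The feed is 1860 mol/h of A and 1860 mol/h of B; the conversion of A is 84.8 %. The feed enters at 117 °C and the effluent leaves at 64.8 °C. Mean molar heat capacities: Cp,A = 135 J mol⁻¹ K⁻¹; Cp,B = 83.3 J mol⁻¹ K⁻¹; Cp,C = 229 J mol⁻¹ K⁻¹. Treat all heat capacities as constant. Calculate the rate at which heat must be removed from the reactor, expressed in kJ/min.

Q_out = 3050 kJ/min

Extent of reaction ξ = 0.848 × 1860 = 1577.3 mol/h
Reaction term: ξ·ΔH°_rxn = 1577.3 × -103 = -162460 kJ/h
Sensible, feed 117→25 °C: -37355 kJ/h
Outlet flows (mol/h): A 282.72, B 282.72, C 1577.3
Sensible, products 25→64.8 °C: 16832 kJ/h
Q = ΔH = -182980 kJ/h = -50.829 kW
Heat removed = 3049.7 kJ/min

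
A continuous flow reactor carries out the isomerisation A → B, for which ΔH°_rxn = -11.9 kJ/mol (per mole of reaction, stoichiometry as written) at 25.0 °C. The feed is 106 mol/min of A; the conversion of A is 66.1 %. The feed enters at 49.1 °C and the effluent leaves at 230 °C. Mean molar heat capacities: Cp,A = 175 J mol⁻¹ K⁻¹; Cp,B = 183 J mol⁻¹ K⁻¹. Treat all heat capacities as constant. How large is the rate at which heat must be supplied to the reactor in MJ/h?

Extent of reaction ξ = 0.661 × 106 = 70.066 mol/min
Reaction term: ξ·ΔH°_rxn = 70.066 × -11.9 = -833.79 kJ/min
Sensible, feed 49.1→25 °C: -447.06 kJ/min
Outlet flows (mol/min): A 35.934, B 70.066
Sensible, products 25→230 °C: 3917.7 kJ/min
Q = ΔH = 2636.8 kJ/min = 43.947 kW
Heat supplied = 158.21 MJ/h

Q_in = 158 MJ/h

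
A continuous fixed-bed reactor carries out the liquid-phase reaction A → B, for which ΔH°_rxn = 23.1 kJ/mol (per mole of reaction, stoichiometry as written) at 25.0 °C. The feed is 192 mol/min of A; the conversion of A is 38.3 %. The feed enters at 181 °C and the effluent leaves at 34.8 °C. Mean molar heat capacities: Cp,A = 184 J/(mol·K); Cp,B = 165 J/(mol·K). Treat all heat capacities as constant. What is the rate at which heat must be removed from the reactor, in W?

Extent of reaction ξ = 0.383 × 192 = 73.536 mol/min
Reaction term: ξ·ΔH°_rxn = 73.536 × 23.1 = 1698.7 kJ/min
Sensible, feed 181→25 °C: -5511.2 kJ/min
Outlet flows (mol/min): A 118.46, B 73.536
Sensible, products 25→34.8 °C: 332.52 kJ/min
Q = ΔH = -3480 kJ/min = -57.999 kW
Heat removed = 57999 W

Q_out = 58000 W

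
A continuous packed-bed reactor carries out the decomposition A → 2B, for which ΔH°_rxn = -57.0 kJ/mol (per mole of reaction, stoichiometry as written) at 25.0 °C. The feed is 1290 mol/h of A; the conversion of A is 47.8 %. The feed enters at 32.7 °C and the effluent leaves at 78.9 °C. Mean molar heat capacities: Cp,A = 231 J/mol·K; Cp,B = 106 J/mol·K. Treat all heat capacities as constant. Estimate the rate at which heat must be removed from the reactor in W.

Q_out = 6110 W

Extent of reaction ξ = 0.478 × 1290 = 616.62 mol/h
Reaction term: ξ·ΔH°_rxn = 616.62 × -57.0 = -35147 kJ/h
Sensible, feed 32.7→25 °C: -2294.5 kJ/h
Outlet flows (mol/h): A 673.38, B 1233.2
Sensible, products 25→78.9 °C: 15430 kJ/h
Q = ΔH = -22012 kJ/h = -6.1144 kW
Heat removed = 6114.4 W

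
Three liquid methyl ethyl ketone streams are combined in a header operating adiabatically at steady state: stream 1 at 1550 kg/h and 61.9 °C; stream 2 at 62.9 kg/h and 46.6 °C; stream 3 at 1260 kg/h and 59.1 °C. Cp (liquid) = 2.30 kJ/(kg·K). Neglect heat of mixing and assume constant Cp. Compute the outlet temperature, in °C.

Adiabatic, steady state ⇒ Σ ṁᵢCp,ᵢ(T_out − Tᵢ) = 0
T_out = Σ ṁᵢCp,ᵢTᵢ / Σ ṁᵢCp,ᵢ
      = 398690 / 6607.7 = 60.337 °C

T_out = 60.3 °C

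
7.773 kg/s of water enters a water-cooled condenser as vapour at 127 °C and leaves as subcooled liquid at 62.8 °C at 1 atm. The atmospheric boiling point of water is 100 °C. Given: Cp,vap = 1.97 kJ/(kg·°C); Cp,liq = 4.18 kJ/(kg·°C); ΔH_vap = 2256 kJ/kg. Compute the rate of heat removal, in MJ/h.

vapour 127→100 °C: -53.19 kJ/kg
condensation at 100 °C: -2256 kJ/kg
liquid 100→62.8 °C: -155.5 kJ/kg
Δh = -53.19 + -2256 + -155.5 = -2464.7 kJ/kg
Q = ṁ·Δh = 7.773 kg/s × -2464.7 kJ/kg = -19158 kJ/s
|Q| = 19158 kW = 68969 MJ/h

Q_c = 69000 MJ/h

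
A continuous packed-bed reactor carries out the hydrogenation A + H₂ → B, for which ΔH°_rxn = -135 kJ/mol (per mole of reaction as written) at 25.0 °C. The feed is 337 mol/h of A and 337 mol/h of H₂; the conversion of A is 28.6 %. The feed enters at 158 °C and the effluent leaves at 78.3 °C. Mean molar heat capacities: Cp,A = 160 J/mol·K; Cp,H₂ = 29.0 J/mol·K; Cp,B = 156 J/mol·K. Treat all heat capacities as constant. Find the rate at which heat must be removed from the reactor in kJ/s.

Extent of reaction ξ = 0.286 × 337 = 96.382 mol/h
Reaction term: ξ·ΔH°_rxn = 96.382 × -135 = -13012 kJ/h
Sensible, feed 158→25 °C: -8471.2 kJ/h
Outlet flows (mol/h): A 240.62, H₂ 240.62, B 96.382
Sensible, products 25→78.3 °C: 3225.3 kJ/h
Q = ΔH = -18257 kJ/h = -5.0715 kW
Heat removed = 5.0715 kJ/s

Q_out = 5.07 kJ/s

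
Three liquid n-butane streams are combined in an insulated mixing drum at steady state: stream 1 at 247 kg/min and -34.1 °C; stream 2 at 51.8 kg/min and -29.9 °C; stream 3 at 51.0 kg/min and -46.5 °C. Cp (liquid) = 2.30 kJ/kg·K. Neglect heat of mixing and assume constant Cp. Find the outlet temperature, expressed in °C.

T_out = -35.3 °C

No heat crosses the boundary, so H_out = H_in.
T_out = Σ ṁᵢCp,ᵢTᵢ / Σ ṁᵢCp,ᵢ
      = -28389 / 804.54 = -35.286 °C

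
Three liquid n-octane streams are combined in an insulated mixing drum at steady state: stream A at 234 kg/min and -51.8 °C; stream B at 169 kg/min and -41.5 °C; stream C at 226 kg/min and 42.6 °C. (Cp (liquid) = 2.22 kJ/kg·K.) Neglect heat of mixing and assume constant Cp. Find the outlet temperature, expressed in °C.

T_out = -15.1 °C

Energy balance with Q = 0: Σ ṁᵢCp,ᵢ(T_out − Tᵢ) = 0
Σ ṁᵢCp,ᵢTᵢ = 234×2.22×-51.8 + 169×2.22×-41.5 + 226×2.22×42.6 = -21106
Σ ṁᵢCp,ᵢ = 234×2.22 + 169×2.22 + 226×2.22 = 1396.4
T_out = -21106 / 1396.4 = -15.115 °C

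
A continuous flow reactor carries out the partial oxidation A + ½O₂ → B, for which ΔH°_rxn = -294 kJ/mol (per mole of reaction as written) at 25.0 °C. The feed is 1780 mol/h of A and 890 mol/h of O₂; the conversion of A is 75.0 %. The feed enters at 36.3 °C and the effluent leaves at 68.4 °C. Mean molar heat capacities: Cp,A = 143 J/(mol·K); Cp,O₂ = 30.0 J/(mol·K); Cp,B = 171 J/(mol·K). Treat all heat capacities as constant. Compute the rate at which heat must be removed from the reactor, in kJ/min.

Q_out = 6380 kJ/min

Extent of reaction ξ = 0.750 × 1780 = 1335 mol/h
Reaction term: ξ·ΔH°_rxn = 1335 × -294 = -392490 kJ/h
Sensible, feed 36.3→25 °C: -3178 kJ/h
Outlet flows (mol/h): A 445, O₂ 222.5, B 1335
Sensible, products 25→68.4 °C: 12959 kJ/h
Q = ΔH = -382710 kJ/h = -106.31 kW
Heat removed = 6378.5 kJ/min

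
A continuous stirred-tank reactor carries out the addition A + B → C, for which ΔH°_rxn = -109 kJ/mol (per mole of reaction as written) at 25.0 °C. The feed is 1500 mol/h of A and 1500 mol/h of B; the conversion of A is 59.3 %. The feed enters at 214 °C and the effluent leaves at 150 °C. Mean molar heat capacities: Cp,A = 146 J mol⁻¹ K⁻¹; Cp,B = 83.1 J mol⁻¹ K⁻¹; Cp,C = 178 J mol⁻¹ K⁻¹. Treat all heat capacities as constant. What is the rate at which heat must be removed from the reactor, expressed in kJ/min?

Extent of reaction ξ = 0.593 × 1500 = 889.5 mol/h
Reaction term: ξ·ΔH°_rxn = 889.5 × -109 = -96956 kJ/h
Sensible, feed 214→25 °C: -64950 kJ/h
Outlet flows (mol/h): A 610.5, B 610.5, C 889.5
Sensible, products 25→150 °C: 37275 kJ/h
Q = ΔH = -124630 kJ/h = -34.62 kW
Heat removed = 2077.2 kJ/min

Q_out = 2080 kJ/min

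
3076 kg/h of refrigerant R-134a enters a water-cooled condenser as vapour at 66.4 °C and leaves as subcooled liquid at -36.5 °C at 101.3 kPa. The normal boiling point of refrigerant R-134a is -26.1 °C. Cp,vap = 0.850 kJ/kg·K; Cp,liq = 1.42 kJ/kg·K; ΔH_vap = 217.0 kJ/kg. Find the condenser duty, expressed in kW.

Q_c = 265 kW

vapour 66.4→-26.1 °C: -78.625 kJ/kg
condensation at -26.1 °C: -217 kJ/kg
liquid -26.1→-36.5 °C: -14.768 kJ/kg
Δh = -78.625 + -217 + -14.768 = -310.39 kJ/kg
Q = ṁ·Δh = 3076 kg/h × -310.39 kJ/kg = -954770 kJ/h
|Q| = 265.21 kW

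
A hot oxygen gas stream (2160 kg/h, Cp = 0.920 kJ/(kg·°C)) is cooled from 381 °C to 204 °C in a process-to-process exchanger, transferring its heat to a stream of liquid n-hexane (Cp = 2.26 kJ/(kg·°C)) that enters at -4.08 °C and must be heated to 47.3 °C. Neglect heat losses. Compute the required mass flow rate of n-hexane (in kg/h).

ṁ_c = 3030 kg/h

Heat released by hot stream: Q = 2160 × 0.920 × (381 − 204) = 351730 kJ/h
Energy balance on cold side (adiabatic exchanger): Q = ṁ_c·Cp_c·(T_c,out − T_c,in)
ṁ_c = 351730 / [2.26 × (47.3 − -4.08)] = 3029.1 kg/h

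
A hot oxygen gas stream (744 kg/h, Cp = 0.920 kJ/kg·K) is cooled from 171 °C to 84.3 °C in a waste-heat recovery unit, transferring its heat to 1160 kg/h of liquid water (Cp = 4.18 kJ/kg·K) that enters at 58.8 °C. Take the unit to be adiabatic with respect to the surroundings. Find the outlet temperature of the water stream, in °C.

Heat released by hot stream: Q = 744 × 0.920 × (171 − 84.3) = 59344 kJ/h
Energy balance on cold side (adiabatic exchanger): Q = ṁ_c·Cp_c·(T_c,out − T_c,in)
T_c,out = 58.8 + 59344/(1160 × 4.18) = 71.039 °C

T_c,out = 71.0 °C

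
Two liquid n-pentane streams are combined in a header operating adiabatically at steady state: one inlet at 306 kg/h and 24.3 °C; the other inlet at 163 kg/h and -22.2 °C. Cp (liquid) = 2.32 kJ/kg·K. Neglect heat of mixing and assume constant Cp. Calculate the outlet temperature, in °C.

T_out = 8.14 °C

Adiabatic, steady state ⇒ Σ ṁᵢCp,ᵢ(T_out − Tᵢ) = 0
Σ ṁᵢCp,ᵢTᵢ = 306×2.32×24.3 + 163×2.32×-22.2 = 8855.9
Σ ṁᵢCp,ᵢ = 306×2.32 + 163×2.32 = 1088.1
T_out = 8855.9 / 1088.1 = 8.139 °C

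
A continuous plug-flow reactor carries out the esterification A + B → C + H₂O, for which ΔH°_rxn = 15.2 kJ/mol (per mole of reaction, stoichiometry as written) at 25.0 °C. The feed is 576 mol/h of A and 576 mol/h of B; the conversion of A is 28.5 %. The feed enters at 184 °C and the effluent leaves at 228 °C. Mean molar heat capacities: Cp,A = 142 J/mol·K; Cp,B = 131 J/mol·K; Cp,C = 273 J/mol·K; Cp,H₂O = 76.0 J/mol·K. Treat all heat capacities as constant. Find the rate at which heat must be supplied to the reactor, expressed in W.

Q_in = 3320 W

Extent of reaction ξ = 0.285 × 576 = 164.16 mol/h
Reaction term: ξ·ΔH°_rxn = 164.16 × 15.2 = 2495.2 kJ/h
Sensible, feed 184→25 °C: -25002 kJ/h
Outlet flows (mol/h): A 411.84, B 411.84, C 164.16, H₂O 164.16
Sensible, products 25→228 °C: 34454 kJ/h
Q = ΔH = 11947 kJ/h = 3.3186 kW
Heat supplied = 3318.6 W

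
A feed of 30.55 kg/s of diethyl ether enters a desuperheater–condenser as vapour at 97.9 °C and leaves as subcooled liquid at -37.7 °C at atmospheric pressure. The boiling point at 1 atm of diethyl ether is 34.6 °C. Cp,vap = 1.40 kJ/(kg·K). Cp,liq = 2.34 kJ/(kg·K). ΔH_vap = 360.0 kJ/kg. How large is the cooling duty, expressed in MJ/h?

Q_c = 67900 MJ/h

vapour 97.9→34.6 °C: -88.62 kJ/kg
condensation at 34.6 °C: -360 kJ/kg
liquid 34.6→-37.7 °C: -169.18 kJ/kg
Δh = -88.62 + -360 + -169.18 = -617.8 kJ/kg
Q = ṁ·Δh = 30.55 kg/s × -617.8 kJ/kg = -18874 kJ/s
|Q| = 18874 kW = 67946 MJ/h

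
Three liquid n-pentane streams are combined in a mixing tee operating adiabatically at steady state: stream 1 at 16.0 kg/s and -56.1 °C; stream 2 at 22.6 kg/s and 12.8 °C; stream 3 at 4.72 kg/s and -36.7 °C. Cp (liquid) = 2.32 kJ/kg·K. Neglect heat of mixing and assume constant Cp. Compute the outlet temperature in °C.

T_out = -18.0 °C

No heat crosses the boundary, so H_out = H_in.
Σ ṁᵢCp,ᵢTᵢ = 16.0×2.32×-56.1 + 22.6×2.32×12.8 + 4.72×2.32×-36.7 = -1813.2
Σ ṁᵢCp,ᵢ = 16.0×2.32 + 22.6×2.32 + 4.72×2.32 = 100.5
T_out = -1813.2 / 100.5 = -18.041 °C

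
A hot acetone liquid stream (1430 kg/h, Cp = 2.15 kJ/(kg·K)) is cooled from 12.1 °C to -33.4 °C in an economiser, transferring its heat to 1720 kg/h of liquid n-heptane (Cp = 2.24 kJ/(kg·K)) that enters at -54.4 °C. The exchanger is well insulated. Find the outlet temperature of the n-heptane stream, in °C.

T_c,out = -18.1 °C

Heat released by hot stream: Q = 1430 × 2.15 × (12.1 − -33.4) = 139890 kJ/h
Energy balance on cold side (adiabatic exchanger): Q = ṁ_c·Cp_c·(T_c,out − T_c,in)
T_c,out = -54.4 + 139890/(1720 × 2.24) = -18.091 °C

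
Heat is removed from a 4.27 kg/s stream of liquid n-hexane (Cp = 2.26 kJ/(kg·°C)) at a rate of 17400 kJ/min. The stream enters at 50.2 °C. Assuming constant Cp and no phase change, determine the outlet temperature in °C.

T_out = 20.1 °C

Q = 17400 kJ/min = 290 kJ/s
ΔT = Q/(ṁ·Cp) = 290/(4.27×2.26) = 30.051 K
T_out = 50.2 − 30.051 = 20.149 °C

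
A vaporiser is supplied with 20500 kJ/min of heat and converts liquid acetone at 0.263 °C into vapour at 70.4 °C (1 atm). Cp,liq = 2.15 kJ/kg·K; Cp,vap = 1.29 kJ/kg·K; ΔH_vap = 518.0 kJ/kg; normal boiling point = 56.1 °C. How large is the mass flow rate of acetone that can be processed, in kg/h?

ṁ = 1870 kg/h

Δh = 2.15×(56.1−0.263) + 518.0 + 1.29×(70.4−56.1) = 656.5 kJ/kg
Q = 20500 kJ/min = 341.67 kJ/s = 1.23e+06 kJ/h
ṁ = Q/Δh = 1.23e+06 / 656.5 = 1873.6 kg/h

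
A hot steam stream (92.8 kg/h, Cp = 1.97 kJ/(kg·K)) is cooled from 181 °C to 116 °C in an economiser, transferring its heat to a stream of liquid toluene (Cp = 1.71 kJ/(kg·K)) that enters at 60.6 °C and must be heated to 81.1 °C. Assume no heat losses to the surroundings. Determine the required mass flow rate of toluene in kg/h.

Heat released by hot stream: Q = 92.8 × 1.97 × (181 − 116) = 11883 kJ/h
Energy balance on cold side (adiabatic exchanger): Q = ṁ_c·Cp_c·(T_c,out − T_c,in)
ṁ_c = 11883 / [1.71 × (81.1 − 60.6)] = 338.98 kg/h

ṁ_c = 339 kg/h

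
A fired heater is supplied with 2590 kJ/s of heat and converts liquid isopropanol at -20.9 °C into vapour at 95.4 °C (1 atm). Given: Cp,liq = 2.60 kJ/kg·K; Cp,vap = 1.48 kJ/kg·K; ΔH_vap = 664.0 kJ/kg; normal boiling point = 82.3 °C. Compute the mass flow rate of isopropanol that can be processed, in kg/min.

Δh = 2.60×(82.3−-20.9) + 664.0 + 1.48×(95.4−82.3) = 951.71 kJ/kg
Q = 2590 kJ/s = 2590 kJ/s = 155400 kJ/min
ṁ = Q/Δh = 155400 / 951.71 = 163.29 kg/min

ṁ = 163 kg/min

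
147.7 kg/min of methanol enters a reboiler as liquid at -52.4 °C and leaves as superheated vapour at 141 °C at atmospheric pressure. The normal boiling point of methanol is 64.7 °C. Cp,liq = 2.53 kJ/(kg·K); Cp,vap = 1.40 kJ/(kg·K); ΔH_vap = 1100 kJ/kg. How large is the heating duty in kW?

Q = 3700 kW

liquid -52.4→64.7 °C: 296.26 kJ/kg
vaporisation at 64.7 °C: 1100 kJ/kg
vapour 64.7→141 °C: 106.82 kJ/kg
Δh = 296.26 + 1100 + 106.82 = 1503.1 kJ/kg
Q = ṁ·Δh = 147.7 kg/min × 1503.1 kJ/kg = 222010 kJ/min
|Q| = 3700.1 kW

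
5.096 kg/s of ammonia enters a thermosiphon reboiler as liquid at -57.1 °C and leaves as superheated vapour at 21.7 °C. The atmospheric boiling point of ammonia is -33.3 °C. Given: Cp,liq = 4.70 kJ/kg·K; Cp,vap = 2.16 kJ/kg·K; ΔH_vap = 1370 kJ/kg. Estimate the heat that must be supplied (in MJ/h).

liquid -57.1→-33.3 °C: 111.86 kJ/kg
vaporisation at -33.3 °C: 1370 kJ/kg
vapour -33.3→21.7 °C: 118.8 kJ/kg
Δh = 111.86 + 1370 + 118.8 = 1600.7 kJ/kg
Q = ṁ·Δh = 5.096 kg/s × 1600.7 kJ/kg = 8157 kJ/s
|Q| = 8157 kW = 29365 MJ/h

Q = 29400 MJ/h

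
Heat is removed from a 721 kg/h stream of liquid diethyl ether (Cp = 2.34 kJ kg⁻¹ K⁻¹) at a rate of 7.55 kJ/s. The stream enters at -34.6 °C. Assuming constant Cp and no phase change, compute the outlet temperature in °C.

T_out = -50.7 °C

Q = 7.55 kJ/s = 27180 kJ/h
ΔT = Q/(ṁ·Cp) = 27180/(721×2.34) = 16.11 K
T_out = -34.6 − 16.11 = -50.71 °C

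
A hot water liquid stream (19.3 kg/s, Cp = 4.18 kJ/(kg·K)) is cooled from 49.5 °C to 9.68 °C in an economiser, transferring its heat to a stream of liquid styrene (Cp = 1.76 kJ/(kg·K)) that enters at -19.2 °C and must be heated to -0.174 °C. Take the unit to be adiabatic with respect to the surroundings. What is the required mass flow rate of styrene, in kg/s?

Heat released by hot stream: Q = 19.3 × 4.18 × (49.5 − 9.68) = 3212.4 kJ/s
Energy balance on cold side (adiabatic exchanger): Q = ṁ_c·Cp_c·(T_c,out − T_c,in)
ṁ_c = 3212.4 / [1.76 × (-0.174 − -19.2)] = 95.934 kg/s

ṁ_c = 95.9 kg/s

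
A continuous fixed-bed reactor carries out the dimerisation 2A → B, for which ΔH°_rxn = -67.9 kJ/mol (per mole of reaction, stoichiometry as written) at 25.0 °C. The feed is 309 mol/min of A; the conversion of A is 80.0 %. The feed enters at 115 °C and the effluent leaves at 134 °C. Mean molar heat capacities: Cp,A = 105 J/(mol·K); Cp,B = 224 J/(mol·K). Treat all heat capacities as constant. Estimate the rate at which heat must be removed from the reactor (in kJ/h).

Q_out = 455000 kJ/h

Extent of reaction ξ = 0.800 × 309 / 2 = 123.6 mol/min
Reaction term: ξ·ΔH°_rxn = 123.6 × -67.9 = -8392.4 kJ/min
Sensible, feed 115→25 °C: -2920.1 kJ/min
Outlet flows (mol/min): A 61.8, B 123.6
Sensible, products 25→134 °C: 3725.1 kJ/min
Q = ΔH = -7587.4 kJ/min = -126.46 kW
Heat removed = 455240 kJ/h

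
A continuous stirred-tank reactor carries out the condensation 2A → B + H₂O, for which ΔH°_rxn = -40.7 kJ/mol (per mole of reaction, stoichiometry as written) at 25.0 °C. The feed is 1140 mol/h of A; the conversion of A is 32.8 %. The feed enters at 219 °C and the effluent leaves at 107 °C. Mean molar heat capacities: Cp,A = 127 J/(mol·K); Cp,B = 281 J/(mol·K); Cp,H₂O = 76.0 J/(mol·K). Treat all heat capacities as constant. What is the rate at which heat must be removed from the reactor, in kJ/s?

Extent of reaction ξ = 0.328 × 1140 / 2 = 186.96 mol/h
Reaction term: ξ·ΔH°_rxn = 186.96 × -40.7 = -7609.3 kJ/h
Sensible, feed 219→25 °C: -28087 kJ/h
Outlet flows (mol/h): A 766.08, B 186.96, H₂O 186.96
Sensible, products 25→107 °C: 13451 kJ/h
Q = ΔH = -22246 kJ/h = -6.1793 kW
Heat removed = 6.1793 kJ/s

Q_out = 6.18 kJ/s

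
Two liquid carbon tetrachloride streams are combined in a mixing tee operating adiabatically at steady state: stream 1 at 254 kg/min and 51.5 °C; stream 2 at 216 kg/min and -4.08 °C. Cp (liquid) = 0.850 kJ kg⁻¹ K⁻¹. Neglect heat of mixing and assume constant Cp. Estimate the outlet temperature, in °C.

Energy balance with Q = 0: Σ ṁᵢCp,ᵢ(T_out − Tᵢ) = 0
T_out = Σ ṁᵢCp,ᵢTᵢ / Σ ṁᵢCp,ᵢ
      = 10370 / 399.5 = 25.957 °C

T_out = 26.0 °C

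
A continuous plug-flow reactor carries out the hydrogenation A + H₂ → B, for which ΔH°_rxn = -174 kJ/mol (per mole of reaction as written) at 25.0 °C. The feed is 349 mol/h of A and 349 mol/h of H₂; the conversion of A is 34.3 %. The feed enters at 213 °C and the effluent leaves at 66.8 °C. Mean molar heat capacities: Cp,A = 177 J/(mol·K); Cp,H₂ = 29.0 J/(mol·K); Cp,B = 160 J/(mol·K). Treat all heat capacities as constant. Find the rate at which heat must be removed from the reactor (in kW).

Extent of reaction ξ = 0.343 × 349 = 119.71 mol/h
Reaction term: ξ·ΔH°_rxn = 119.71 × -174 = -20829 kJ/h
Sensible, feed 213→25 °C: -13516 kJ/h
Outlet flows (mol/h): A 229.29, H₂ 229.29, B 119.71
Sensible, products 25→66.8 °C: 2775 kJ/h
Q = ΔH = -31570 kJ/h = -8.7695 kW
Heat removed = 8.7695 kW

Q_out = 8.77 kW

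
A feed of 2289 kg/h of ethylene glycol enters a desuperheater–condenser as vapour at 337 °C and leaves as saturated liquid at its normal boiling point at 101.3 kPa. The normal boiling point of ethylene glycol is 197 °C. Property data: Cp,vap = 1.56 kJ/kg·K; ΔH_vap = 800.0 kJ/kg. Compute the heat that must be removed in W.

Q_c = 648000 W

vapour 337→197 °C: -218.4 kJ/kg
condensation at 197 °C: -800 kJ/kg
Δh = -218.4 + -800 = -1018.4 kJ/kg
Q = ṁ·Δh = 2289 kg/h × -1018.4 kJ/kg = -2.3311e+06 kJ/h
|Q| = 647.53 kW = 647530 W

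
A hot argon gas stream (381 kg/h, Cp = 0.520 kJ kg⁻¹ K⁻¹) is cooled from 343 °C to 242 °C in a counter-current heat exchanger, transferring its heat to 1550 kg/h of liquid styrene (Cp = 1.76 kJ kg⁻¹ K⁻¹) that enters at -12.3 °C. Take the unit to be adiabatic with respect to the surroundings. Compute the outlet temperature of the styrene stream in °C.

Heat released by hot stream: Q = 381 × 0.520 × (343 − 242) = 20010 kJ/h
Energy balance on cold side (adiabatic exchanger): Q = ṁ_c·Cp_c·(T_c,out − T_c,in)
T_c,out = -12.3 + 20010/(1550 × 1.76) = -4.9649 °C

T_c,out = -4.96 °C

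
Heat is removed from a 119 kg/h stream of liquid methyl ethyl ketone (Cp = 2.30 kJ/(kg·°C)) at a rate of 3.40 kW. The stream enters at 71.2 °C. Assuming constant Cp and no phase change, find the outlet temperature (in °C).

Q = 3.40 kW = 12240 kJ/h
ΔT = Q/(ṁ·Cp) = 12240/(119×2.30) = 44.72 K
T_out = 71.2 − 44.72 = 26.48 °C

T_out = 26.5 °C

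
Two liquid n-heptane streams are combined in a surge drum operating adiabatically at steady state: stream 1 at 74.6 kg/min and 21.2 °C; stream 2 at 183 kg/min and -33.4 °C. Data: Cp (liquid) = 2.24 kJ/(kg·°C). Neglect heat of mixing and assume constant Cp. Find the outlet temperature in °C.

Energy balance with Q = 0: Σ ṁᵢCp,ᵢ(T_out − Tᵢ) = 0
T_out = Σ ṁᵢCp,ᵢTᵢ / Σ ṁᵢCp,ᵢ
      = -10149 / 577.02 = -17.588 °C

T_out = -17.6 °C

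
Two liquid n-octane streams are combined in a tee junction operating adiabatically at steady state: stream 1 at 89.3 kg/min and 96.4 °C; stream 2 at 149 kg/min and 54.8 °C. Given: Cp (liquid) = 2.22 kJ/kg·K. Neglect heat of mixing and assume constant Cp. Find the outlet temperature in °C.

T_out = 70.4 °C

Energy balance with Q = 0: Σ ṁᵢCp,ᵢ(T_out − Tᵢ) = 0
T_out = Σ ṁᵢCp,ᵢTᵢ / Σ ṁᵢCp,ᵢ
      = 37238 / 529.03 = 70.389 °C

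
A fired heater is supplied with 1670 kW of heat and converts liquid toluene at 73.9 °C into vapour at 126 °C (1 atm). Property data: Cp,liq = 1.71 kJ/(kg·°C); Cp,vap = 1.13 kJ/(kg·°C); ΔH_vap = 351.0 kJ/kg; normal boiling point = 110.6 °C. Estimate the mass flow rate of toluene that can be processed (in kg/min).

ṁ = 232 kg/min

Δh = 1.71×(110.6−73.9) + 351.0 + 1.13×(126−110.6) = 431.16 kJ/kg
Q = 1670 kW = 1670 kJ/s = 100200 kJ/min
ṁ = Q/Δh = 100200 / 431.16 = 232.4 kg/min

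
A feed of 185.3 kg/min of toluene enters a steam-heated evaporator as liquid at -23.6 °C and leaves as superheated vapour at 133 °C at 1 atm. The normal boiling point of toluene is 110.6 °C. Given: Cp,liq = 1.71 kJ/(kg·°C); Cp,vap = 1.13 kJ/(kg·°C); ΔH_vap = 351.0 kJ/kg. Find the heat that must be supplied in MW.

Q = 1.87 MW

liquid -23.6→110.6 °C: 229.48 kJ/kg
vaporisation at 110.6 °C: 351 kJ/kg
vapour 110.6→133 °C: 25.312 kJ/kg
Δh = 229.48 + 351 + 25.312 = 605.79 kJ/kg
Q = ṁ·Δh = 185.3 kg/min × 605.79 kJ/kg = 112250 kJ/min
|Q| = 1870.9 kW = 1.8709 MW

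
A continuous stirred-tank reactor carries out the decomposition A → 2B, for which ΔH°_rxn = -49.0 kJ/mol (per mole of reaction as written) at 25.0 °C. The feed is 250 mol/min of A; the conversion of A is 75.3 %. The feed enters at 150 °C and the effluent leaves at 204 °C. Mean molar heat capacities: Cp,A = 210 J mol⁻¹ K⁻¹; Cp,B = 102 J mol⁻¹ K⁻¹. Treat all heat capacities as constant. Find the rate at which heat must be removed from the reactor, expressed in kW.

Q_out = 110 kW

Extent of reaction ξ = 0.753 × 250 = 188.25 mol/min
Reaction term: ξ·ΔH°_rxn = 188.25 × -49.0 = -9224.2 kJ/min
Sensible, feed 150→25 °C: -6562.5 kJ/min
Outlet flows (mol/min): A 61.75, B 376.5
Sensible, products 25→204 °C: 9195.3 kJ/min
Q = ΔH = -6591.4 kJ/min = -109.86 kW
Heat removed = 109.86 kW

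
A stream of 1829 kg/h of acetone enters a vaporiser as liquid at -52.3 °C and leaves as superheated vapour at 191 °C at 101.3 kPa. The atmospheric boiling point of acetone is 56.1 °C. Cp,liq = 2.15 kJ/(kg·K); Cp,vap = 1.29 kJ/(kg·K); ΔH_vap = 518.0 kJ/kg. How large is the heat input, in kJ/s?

Q = 470 kJ/s

liquid -52.3→56.1 °C: 233.06 kJ/kg
vaporisation at 56.1 °C: 518 kJ/kg
vapour 56.1→191 °C: 174.02 kJ/kg
Δh = 233.06 + 518 + 174.02 = 925.08 kJ/kg
Q = ṁ·Δh = 1829 kg/h × 925.08 kJ/kg = 1.692e+06 kJ/h
|Q| = 469.99 kW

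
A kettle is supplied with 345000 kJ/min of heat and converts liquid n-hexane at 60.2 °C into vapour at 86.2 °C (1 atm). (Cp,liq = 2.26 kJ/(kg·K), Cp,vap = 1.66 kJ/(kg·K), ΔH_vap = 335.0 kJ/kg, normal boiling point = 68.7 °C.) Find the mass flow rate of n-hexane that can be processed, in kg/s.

ṁ = 15.0 kg/s

Δh = 2.26×(68.7−60.2) + 335.0 + 1.66×(86.2−68.7) = 383.26 kJ/kg
Q = 345000 kJ/min = 5750 kJ/s = 5750 kJ/s
ṁ = Q/Δh = 5750 / 383.26 = 15.003 kg/s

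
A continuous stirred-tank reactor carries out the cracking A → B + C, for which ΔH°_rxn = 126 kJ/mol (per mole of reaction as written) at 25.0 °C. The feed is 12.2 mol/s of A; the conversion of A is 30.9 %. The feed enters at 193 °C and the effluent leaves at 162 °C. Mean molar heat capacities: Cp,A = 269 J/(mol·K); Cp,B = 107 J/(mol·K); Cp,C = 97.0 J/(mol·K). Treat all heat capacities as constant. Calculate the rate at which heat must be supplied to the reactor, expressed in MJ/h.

Extent of reaction ξ = 0.309 × 12.2 = 3.7698 mol/s
Reaction term: ξ·ΔH°_rxn = 3.7698 × 126 = 474.99 kJ/s
Sensible, feed 193→25 °C: -551.34 kJ/s
Outlet flows (mol/s): A 8.4302, B 3.7698, C 3.7698
Sensible, products 25→162 °C: 416.04 kJ/s
Q = ΔH = 339.69 kJ/s = 339.69 kW
Heat supplied = 1222.9 MJ/h

Q_in = 1220 MJ/h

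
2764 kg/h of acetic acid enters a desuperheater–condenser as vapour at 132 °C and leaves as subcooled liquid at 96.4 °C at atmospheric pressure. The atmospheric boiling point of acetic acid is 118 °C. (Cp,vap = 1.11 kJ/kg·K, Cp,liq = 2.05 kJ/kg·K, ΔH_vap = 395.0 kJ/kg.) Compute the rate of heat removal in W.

Q_c = 349000 W

vapour 132→118 °C: -15.54 kJ/kg
condensation at 118 °C: -395 kJ/kg
liquid 118→96.4 °C: -44.28 kJ/kg
Δh = -15.54 + -395 + -44.28 = -454.82 kJ/kg
Q = ṁ·Δh = 2764 kg/h × -454.82 kJ/kg = -1.2571e+06 kJ/h
|Q| = 349.2 kW = 349200 W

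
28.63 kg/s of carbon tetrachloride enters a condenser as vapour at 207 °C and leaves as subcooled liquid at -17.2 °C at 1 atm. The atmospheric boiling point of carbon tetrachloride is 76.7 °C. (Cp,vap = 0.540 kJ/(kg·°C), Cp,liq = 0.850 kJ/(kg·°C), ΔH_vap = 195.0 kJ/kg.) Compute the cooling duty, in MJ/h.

Q_c = 35600 MJ/h

vapour 207→76.7 °C: -70.362 kJ/kg
condensation at 76.7 °C: -195 kJ/kg
liquid 76.7→-17.2 °C: -79.815 kJ/kg
Δh = -70.362 + -195 + -79.815 = -345.18 kJ/kg
Q = ṁ·Δh = 28.63 kg/s × -345.18 kJ/kg = -9882.4 kJ/s
|Q| = 9882.4 kW = 35577 MJ/h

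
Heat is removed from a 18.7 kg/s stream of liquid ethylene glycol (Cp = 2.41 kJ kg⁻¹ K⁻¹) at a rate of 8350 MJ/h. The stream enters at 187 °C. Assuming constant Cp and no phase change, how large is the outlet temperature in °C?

Q = 8350 MJ/h = 2319.4 kJ/s
ΔT = Q/(ṁ·Cp) = 2319.4/(18.7×2.41) = 51.467 K
T_out = 187 − 51.467 = 135.53 °C

T_out = 136 °C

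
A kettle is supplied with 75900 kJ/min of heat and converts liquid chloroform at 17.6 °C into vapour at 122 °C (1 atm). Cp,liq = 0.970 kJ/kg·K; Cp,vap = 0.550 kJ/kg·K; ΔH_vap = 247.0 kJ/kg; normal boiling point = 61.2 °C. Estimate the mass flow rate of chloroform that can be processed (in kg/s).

Δh = 0.970×(61.2−17.6) + 247.0 + 0.550×(122−61.2) = 322.73 kJ/kg
Q = 75900 kJ/min = 1265 kJ/s = 1265 kJ/s
ṁ = Q/Δh = 1265 / 322.73 = 3.9197 kg/s

ṁ = 3.92 kg/s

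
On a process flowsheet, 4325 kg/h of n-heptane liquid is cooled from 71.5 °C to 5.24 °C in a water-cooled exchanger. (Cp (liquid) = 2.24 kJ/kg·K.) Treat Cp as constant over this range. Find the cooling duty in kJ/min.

Q_c = 10700 kJ/min

Q = ṁ·Cp·ΔT = 4325 × 2.24 × (5.24 − 71.5) = -641930 kJ/h
Converting: 641930 / 3600 s = 178.31 kW
Cooling duty = 10699 kJ/min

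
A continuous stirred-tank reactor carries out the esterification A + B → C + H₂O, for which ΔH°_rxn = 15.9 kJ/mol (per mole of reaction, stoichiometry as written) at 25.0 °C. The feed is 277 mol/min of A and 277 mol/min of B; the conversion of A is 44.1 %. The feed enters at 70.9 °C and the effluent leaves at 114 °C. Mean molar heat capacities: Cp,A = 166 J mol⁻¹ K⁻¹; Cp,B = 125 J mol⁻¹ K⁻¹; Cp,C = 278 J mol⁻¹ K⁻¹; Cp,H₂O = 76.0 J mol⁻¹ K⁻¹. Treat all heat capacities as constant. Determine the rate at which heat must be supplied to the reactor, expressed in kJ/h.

Q_in = 366000 kJ/h

Extent of reaction ξ = 0.441 × 277 = 122.16 mol/min
Reaction term: ξ·ΔH°_rxn = 122.16 × 15.9 = 1942.3 kJ/min
Sensible, feed 70.9→25 °C: -3699.9 kJ/min
Outlet flows (mol/min): A 154.84, B 154.84, C 122.16, H₂O 122.16
Sensible, products 25→114 °C: 7859 kJ/min
Q = ΔH = 6101.4 kJ/min = 101.69 kW
Heat supplied = 366080 kJ/h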